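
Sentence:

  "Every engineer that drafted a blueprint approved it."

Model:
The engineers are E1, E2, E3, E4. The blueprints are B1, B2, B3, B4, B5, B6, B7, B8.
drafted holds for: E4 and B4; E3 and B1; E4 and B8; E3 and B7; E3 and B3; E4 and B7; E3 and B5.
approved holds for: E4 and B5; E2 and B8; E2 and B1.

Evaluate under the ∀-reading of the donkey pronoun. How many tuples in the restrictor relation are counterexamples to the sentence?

7

"it" takes "a blueprint" as antecedent — a donkey pronoun bound across the clause boundary.
Strong reading: for every (e,b) with drafted(e,b), approved(e,b).
Restrictor pairs: (E3,B1) ✗  (E3,B3) ✗  (E3,B5) ✗  (E3,B7) ✗  (E4,B4) ✗  (E4,B7) ✗  (E4,B8) ✗
Counterexamples (restrictor pairs failing the scope): 7.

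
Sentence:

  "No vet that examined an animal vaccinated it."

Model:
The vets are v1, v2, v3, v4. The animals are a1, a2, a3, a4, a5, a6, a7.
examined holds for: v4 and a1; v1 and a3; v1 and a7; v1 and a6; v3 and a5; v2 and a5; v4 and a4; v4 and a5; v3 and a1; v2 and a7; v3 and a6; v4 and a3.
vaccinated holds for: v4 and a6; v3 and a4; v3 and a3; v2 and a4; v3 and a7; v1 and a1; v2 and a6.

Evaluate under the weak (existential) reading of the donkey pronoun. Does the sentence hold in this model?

True

"it" takes "an animal" as antecedent — a donkey pronoun bound across the clause boundary.
Truth condition: for no (v,a) with examined(v,a) does vaccinated(v,a) hold.
Restrictor pairs — does the scope hold? (v1,a3):fails  (v1,a6):fails  (v1,a7):fails  (v2,a5):fails  (v2,a7):fails  (v3,a1):fails  (v3,a5):fails  (v3,a6):fails  (v4,a1):fails  (v4,a3):fails  (v4,a4):fails  (v4,a5):fails
Scope holds for no restrictor pair, so the sentence is true.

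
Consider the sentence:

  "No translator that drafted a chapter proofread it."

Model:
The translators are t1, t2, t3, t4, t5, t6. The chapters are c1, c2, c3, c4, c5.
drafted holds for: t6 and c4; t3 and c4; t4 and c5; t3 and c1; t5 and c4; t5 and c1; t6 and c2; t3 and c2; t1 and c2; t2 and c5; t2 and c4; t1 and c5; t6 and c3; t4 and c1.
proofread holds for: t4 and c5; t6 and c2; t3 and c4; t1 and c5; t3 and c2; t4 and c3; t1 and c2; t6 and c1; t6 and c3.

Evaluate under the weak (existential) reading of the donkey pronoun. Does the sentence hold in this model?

False

"it" takes "a chapter" as antecedent — a donkey pronoun bound across the clause boundary.
Truth condition: for no (t,c) with drafted(t,c) does proofread(t,c) hold.
Restrictor pairs — does the scope hold? (t1,c2):holds  (t1,c5):holds  (t2,c4):fails  (t2,c5):fails  (t3,c1):fails  (t3,c2):holds  (t3,c4):holds  (t4,c1):fails  (t4,c5):holds  (t5,c1):fails  (t5,c4):fails  (t6,c2):holds  (t6,c3):holds  (t6,c4):fails
Scope holds for 7 pair(s), so the sentence is false.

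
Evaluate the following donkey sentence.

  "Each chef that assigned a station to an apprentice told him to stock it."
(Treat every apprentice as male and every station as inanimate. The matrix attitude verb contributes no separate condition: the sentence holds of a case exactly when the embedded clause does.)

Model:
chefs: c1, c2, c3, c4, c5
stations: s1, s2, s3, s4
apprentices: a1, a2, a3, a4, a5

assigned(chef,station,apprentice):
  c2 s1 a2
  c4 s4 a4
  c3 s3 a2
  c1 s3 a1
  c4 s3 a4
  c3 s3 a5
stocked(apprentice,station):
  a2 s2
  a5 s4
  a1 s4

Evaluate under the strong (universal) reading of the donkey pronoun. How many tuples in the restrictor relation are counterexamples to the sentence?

6

"him" takes "an apprentice" as antecedent and "it" takes "a station"; both are donkey pronouns co-varying with the restrictor.
Strong reading: for every (c,s,a) with assigned(c,s,a), stocked(a,s).
Restrictor triples: (c1,s3,a1)→stocked(a1,s3) ✗  (c2,s1,a2)→stocked(a2,s1) ✗  (c3,s3,a2)→stocked(a2,s3) ✗  (c3,s3,a5)→stocked(a5,s3) ✗  (c4,s3,a4)→stocked(a4,s3) ✗  (c4,s4,a4)→stocked(a4,s4) ✗
Counterexamples (restrictor triples failing the scope): 6.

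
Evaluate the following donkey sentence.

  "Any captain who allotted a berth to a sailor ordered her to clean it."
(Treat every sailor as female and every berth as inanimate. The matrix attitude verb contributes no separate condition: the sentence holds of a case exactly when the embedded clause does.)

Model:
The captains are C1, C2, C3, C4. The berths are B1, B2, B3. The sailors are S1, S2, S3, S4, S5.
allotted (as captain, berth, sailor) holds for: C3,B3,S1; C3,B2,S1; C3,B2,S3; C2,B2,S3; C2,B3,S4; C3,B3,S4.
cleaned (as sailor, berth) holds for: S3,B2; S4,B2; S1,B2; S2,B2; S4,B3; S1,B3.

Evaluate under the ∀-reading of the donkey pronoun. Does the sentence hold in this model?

"her" takes "a sailor" as antecedent and "it" takes "a berth"; both are donkey pronouns co-varying with the restrictor.
Strong reading: for every (c,b,s) with allotted(c,b,s), cleaned(s,b).
Restrictor triples: (C2,B2,S3)→cleaned(S3,B2) ✓  (C2,B3,S4)→cleaned(S4,B3) ✓  (C3,B2,S1)→cleaned(S1,B2) ✓  (C3,B2,S3)→cleaned(S3,B2) ✓  (C3,B3,S1)→cleaned(S1,B3) ✓  (C3,B3,S4)→cleaned(S4,B3) ✓
Every restrictor triple satisfies the scope.

True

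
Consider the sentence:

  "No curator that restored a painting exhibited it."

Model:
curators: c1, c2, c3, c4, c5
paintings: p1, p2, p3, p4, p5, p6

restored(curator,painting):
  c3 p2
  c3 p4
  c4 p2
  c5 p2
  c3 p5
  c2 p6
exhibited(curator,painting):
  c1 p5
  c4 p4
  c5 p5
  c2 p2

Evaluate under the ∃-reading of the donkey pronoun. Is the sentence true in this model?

True

"it" takes "a painting" as antecedent — a donkey pronoun bound across the clause boundary.
Truth condition: for no (c,p) with restored(c,p) does exhibited(c,p) hold.
Restrictor pairs — does the scope hold? (c2,p6):fails  (c3,p2):fails  (c3,p4):fails  (c3,p5):fails  (c4,p2):fails  (c5,p2):fails
Scope holds for no restrictor pair, so the sentence is true.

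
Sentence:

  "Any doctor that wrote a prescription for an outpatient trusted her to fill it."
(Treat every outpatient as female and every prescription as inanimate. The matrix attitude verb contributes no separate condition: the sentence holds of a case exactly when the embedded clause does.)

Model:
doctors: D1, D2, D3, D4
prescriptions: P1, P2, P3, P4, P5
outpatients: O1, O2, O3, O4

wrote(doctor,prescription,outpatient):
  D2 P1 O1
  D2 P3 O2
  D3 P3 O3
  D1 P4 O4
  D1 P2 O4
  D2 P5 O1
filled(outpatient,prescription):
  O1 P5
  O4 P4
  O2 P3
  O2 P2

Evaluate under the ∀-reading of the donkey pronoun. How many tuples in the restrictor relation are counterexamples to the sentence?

"her" takes "an outpatient" as antecedent and "it" takes "a prescription"; both are donkey pronouns co-varying with the restrictor.
Strong reading: for every (d,p,o) with wrote(d,p,o), filled(o,p).
Restrictor triples: (D1,P2,O4)→filled(O4,P2) ✗  (D1,P4,O4)→filled(O4,P4) ✓  (D2,P1,O1)→filled(O1,P1) ✗  (D2,P3,O2)→filled(O2,P3) ✓  (D2,P5,O1)→filled(O1,P5) ✓  (D3,P3,O3)→filled(O3,P3) ✗
Counterexamples (restrictor triples failing the scope): 3.

3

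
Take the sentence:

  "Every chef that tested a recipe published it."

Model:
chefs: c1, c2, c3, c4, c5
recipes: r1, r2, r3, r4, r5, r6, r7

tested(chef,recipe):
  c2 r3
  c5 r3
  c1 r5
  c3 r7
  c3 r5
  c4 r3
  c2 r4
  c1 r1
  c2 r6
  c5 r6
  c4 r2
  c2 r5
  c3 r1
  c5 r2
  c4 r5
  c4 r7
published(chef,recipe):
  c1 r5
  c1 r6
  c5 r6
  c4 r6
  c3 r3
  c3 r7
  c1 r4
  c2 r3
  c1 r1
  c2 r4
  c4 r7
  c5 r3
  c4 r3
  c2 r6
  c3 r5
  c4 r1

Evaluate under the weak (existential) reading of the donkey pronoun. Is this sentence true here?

True

"it" takes "a recipe" as antecedent — a donkey pronoun bound across the clause boundary.
Weak reading: every chef c with some tested-recipe has at least one tested-recipe r such that published(c,r).
Per chef: c1:✓  c2:✓  c3:✓  c4:✓  c5:✓
Every chef in the restrictor has a witness.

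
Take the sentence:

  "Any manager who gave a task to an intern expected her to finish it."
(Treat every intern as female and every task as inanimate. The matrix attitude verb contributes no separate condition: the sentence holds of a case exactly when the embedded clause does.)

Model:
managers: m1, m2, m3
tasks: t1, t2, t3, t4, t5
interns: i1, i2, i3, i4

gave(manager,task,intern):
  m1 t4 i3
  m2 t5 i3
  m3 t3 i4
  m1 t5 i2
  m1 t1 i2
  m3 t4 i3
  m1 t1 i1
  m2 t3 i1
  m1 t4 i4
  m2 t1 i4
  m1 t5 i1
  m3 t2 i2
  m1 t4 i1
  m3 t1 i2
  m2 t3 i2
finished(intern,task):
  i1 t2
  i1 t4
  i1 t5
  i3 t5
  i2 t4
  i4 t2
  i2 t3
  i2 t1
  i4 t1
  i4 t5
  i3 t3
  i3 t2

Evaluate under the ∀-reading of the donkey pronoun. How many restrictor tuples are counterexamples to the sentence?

8

"her" takes "an intern" as antecedent and "it" takes "a task"; both are donkey pronouns co-varying with the restrictor.
Strong reading: for every (m,t,i) with gave(m,t,i), finished(i,t).
Restrictor triples: (m1,t1,i1)→finished(i1,t1) ✗  (m1,t1,i2)→finished(i2,t1) ✓  (m1,t4,i1)→finished(i1,t4) ✓  (m1,t4,i3)→finished(i3,t4) ✗  (m1,t4,i4)→finished(i4,t4) ✗  (m1,t5,i1)→finished(i1,t5) ✓  (m1,t5,i2)→finished(i2,t5) ✗  (m2,t1,i4)→finished(i4,t1) ✓  (m2,t3,i1)→finished(i1,t3) ✗  (m2,t3,i2)→finished(i2,t3) ✓  (m2,t5,i3)→finished(i3,t5) ✓  (m3,t1,i2)→finished(i2,t1) ✓  (m3,t2,i2)→finished(i2,t2) ✗  (m3,t3,i4)→finished(i4,t3) ✗  (m3,t4,i3)→finished(i3,t4) ✗
Counterexamples (restrictor triples failing the scope): 8.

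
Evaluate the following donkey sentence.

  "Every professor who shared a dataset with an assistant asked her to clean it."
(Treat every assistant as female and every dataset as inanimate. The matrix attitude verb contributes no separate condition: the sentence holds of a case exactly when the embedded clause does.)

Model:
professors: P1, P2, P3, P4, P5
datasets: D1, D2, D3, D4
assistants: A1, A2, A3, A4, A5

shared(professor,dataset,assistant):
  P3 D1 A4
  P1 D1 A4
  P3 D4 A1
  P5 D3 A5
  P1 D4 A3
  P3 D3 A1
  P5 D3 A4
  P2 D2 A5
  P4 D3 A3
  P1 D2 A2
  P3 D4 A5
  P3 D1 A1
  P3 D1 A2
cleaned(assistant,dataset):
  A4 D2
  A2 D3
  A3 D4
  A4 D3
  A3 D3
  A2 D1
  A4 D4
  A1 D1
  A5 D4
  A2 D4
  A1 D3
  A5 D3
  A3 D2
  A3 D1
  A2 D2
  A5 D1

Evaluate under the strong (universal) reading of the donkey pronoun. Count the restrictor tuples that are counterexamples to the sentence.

"her" takes "an assistant" as antecedent and "it" takes "a dataset"; both are donkey pronouns co-varying with the restrictor.
Strong reading: for every (p,d,a) with shared(p,d,a), cleaned(a,d).
Restrictor triples: (P1,D1,A4)→cleaned(A4,D1) ✗  (P1,D2,A2)→cleaned(A2,D2) ✓  (P1,D4,A3)→cleaned(A3,D4) ✓  (P2,D2,A5)→cleaned(A5,D2) ✗  (P3,D1,A1)→cleaned(A1,D1) ✓  (P3,D1,A2)→cleaned(A2,D1) ✓  (P3,D1,A4)→cleaned(A4,D1) ✗  (P3,D3,A1)→cleaned(A1,D3) ✓  (P3,D4,A1)→cleaned(A1,D4) ✗  (P3,D4,A5)→cleaned(A5,D4) ✓  (P4,D3,A3)→cleaned(A3,D3) ✓  (P5,D3,A4)→cleaned(A4,D3) ✓  (P5,D3,A5)→cleaned(A5,D3) ✓
Counterexamples (restrictor triples failing the scope): 4.

4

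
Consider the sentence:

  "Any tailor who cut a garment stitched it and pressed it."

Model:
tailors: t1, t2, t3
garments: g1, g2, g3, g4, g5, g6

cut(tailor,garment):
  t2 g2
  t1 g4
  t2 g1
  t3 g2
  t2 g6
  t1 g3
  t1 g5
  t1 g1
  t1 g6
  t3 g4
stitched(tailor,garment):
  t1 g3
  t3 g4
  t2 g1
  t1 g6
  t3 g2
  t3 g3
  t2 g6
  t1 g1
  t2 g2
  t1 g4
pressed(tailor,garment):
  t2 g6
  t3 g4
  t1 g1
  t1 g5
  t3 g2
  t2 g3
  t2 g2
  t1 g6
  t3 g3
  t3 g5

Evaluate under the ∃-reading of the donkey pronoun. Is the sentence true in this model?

"it" takes "a garment" as antecedent — a donkey pronoun bound across the clause boundary.
Weak reading: every tailor t with some cut-garment has at least one cut-garment g such that stitched(t,g) ∧ pressed(t,g).
Per tailor: t1:✓  t2:✓  t3:✓
Every tailor in the restrictor has a witness.

True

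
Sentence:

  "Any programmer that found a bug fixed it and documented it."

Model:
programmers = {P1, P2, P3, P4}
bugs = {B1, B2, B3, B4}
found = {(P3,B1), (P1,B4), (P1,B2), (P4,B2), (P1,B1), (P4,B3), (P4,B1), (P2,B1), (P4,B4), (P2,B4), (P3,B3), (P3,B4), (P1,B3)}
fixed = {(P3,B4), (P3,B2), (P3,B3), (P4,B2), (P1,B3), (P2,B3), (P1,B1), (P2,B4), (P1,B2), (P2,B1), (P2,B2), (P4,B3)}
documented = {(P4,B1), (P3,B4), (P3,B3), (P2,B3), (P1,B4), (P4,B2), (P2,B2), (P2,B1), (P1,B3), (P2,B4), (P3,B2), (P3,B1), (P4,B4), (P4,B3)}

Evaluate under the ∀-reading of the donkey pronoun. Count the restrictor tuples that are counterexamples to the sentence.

"it" takes "a bug" as antecedent — a donkey pronoun bound across the clause boundary.
Strong reading: for every (p,b) with found(p,b), fixed(p,b) ∧ documented(p,b).
Restrictor pairs: (P1,B1) ✗  (P1,B2) ✗  (P1,B3) ✓  (P1,B4) ✗  (P2,B1) ✓  (P2,B4) ✓  (P3,B1) ✗  (P3,B3) ✓  (P3,B4) ✓  (P4,B1) ✗  (P4,B2) ✓  (P4,B3) ✓  (P4,B4) ✗
Counterexamples (restrictor pairs failing the scope): 6.

6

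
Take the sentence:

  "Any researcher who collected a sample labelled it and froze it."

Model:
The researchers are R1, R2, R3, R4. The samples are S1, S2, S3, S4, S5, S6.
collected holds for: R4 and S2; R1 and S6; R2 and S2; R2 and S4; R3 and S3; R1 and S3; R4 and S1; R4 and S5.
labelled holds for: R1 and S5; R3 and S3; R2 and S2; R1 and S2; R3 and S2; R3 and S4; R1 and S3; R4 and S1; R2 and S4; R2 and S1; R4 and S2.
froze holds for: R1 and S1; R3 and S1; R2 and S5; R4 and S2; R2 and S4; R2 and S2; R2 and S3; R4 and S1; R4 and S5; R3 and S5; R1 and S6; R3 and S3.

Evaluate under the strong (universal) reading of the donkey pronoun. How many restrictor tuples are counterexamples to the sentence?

3

"it" takes "a sample" as antecedent — a donkey pronoun bound across the clause boundary.
Strong reading: for every (r,s) with collected(r,s), labelled(r,s) ∧ froze(r,s).
Restrictor pairs: (R1,S3) ✗  (R1,S6) ✗  (R2,S2) ✓  (R2,S4) ✓  (R3,S3) ✓  (R4,S1) ✓  (R4,S2) ✓  (R4,S5) ✗
Counterexamples (restrictor pairs failing the scope): 3.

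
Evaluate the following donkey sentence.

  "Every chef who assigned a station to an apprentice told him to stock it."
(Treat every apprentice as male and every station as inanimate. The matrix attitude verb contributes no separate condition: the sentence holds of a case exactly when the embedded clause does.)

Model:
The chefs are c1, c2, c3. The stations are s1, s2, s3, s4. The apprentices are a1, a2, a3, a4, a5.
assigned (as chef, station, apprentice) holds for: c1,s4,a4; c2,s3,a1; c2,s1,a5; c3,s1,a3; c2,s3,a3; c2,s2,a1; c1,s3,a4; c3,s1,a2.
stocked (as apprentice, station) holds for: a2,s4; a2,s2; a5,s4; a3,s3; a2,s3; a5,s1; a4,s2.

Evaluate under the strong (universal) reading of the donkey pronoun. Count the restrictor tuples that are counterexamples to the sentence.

"him" takes "an apprentice" as antecedent and "it" takes "a station"; both are donkey pronouns co-varying with the restrictor.
Strong reading: for every (c,s,a) with assigned(c,s,a), stocked(a,s).
Restrictor triples: (c1,s3,a4)→stocked(a4,s3) ✗  (c1,s4,a4)→stocked(a4,s4) ✗  (c2,s1,a5)→stocked(a5,s1) ✓  (c2,s2,a1)→stocked(a1,s2) ✗  (c2,s3,a1)→stocked(a1,s3) ✗  (c2,s3,a3)→stocked(a3,s3) ✓  (c3,s1,a2)→stocked(a2,s1) ✗  (c3,s1,a3)→stocked(a3,s1) ✗
Counterexamples (restrictor triples failing the scope): 6.

6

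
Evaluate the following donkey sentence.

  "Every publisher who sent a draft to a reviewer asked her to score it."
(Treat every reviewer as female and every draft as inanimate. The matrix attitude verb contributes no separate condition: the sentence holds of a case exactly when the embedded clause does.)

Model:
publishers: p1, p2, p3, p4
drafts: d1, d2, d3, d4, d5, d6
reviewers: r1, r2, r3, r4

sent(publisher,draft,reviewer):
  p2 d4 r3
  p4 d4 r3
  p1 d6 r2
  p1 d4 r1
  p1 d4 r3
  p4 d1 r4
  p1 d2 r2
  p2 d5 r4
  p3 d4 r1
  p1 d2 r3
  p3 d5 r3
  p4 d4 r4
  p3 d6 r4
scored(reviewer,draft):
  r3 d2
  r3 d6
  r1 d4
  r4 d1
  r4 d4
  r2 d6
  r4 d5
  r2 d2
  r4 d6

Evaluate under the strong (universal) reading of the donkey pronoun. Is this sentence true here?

False

"her" takes "a reviewer" as antecedent and "it" takes "a draft"; both are donkey pronouns co-varying with the restrictor.
Strong reading: for every (p,d,r) with sent(p,d,r), scored(r,d).
Restrictor triples: (p1,d2,r2)→scored(r2,d2) ✓  (p1,d2,r3)→scored(r3,d2) ✓  (p1,d4,r1)→scored(r1,d4) ✓  (p1,d4,r3)→scored(r3,d4) ✗  (p1,d6,r2)→scored(r2,d6) ✓  (p2,d4,r3)→scored(r3,d4) ✗  (p2,d5,r4)→scored(r4,d5) ✓  (p3,d4,r1)→scored(r1,d4) ✓  (p3,d5,r3)→scored(r3,d5) ✗  (p3,d6,r4)→scored(r4,d6) ✓  (p4,d1,r4)→scored(r4,d1) ✓  (p4,d4,r3)→scored(r3,d4) ✗  (p4,d4,r4)→scored(r4,d4) ✓
Counterexample: (p1,d4,r3) — scored(r3,d4) does not hold.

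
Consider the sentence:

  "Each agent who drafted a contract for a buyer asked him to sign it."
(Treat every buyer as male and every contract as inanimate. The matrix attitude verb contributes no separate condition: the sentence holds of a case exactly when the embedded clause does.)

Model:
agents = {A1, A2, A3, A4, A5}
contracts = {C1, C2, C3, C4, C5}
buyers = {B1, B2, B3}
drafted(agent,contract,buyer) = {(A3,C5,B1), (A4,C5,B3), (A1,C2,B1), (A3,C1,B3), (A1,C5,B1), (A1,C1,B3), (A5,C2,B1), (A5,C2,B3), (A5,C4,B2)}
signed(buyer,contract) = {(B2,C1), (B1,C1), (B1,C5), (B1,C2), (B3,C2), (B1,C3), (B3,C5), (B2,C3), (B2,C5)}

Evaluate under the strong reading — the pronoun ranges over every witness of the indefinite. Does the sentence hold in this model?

"him" takes "a buyer" as antecedent and "it" takes "a contract"; both are donkey pronouns co-varying with the restrictor.
Strong reading: for every (a,c,b) with drafted(a,c,b), signed(b,c).
Restrictor triples: (A1,C1,B3)→signed(B3,C1) ✗  (A1,C2,B1)→signed(B1,C2) ✓  (A1,C5,B1)→signed(B1,C5) ✓  (A3,C1,B3)→signed(B3,C1) ✗  (A3,C5,B1)→signed(B1,C5) ✓  (A4,C5,B3)→signed(B3,C5) ✓  (A5,C2,B1)→signed(B1,C2) ✓  (A5,C2,B3)→signed(B3,C2) ✓  (A5,C4,B2)→signed(B2,C4) ✗
Counterexample: (A1,C1,B3) — signed(B3,C1) does not hold.

False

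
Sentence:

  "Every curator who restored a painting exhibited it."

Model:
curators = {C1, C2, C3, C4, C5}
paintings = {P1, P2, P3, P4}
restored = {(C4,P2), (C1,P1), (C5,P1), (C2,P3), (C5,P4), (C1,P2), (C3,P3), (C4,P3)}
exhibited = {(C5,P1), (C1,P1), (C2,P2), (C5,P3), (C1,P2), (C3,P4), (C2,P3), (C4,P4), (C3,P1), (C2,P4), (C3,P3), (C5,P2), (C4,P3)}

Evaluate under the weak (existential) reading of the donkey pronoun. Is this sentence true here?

"it" takes "a painting" as antecedent — a donkey pronoun bound across the clause boundary.
Weak reading: every curator c with some restored-painting has at least one restored-painting p such that exhibited(c,p).
Per curator: C1:✓  C2:✓  C3:✓  C4:✓  C5:✓
Every curator in the restrictor has a witness.

True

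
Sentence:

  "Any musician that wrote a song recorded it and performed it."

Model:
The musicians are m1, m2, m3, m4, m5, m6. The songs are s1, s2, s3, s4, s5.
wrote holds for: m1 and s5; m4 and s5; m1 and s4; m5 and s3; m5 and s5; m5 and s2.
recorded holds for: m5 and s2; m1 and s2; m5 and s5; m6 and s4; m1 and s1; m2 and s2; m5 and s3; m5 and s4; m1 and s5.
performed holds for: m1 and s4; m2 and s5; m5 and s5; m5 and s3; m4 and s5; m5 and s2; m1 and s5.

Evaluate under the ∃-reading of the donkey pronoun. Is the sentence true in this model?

False

"it" takes "a song" as antecedent — a donkey pronoun bound across the clause boundary.
Weak reading: every musician m with some wrote-song has at least one wrote-song s such that recorded(m,s) ∧ performed(m,s).
Per musician: m1:✓  m4:✗  m5:✓
m4 has no witness among its wrote-songs.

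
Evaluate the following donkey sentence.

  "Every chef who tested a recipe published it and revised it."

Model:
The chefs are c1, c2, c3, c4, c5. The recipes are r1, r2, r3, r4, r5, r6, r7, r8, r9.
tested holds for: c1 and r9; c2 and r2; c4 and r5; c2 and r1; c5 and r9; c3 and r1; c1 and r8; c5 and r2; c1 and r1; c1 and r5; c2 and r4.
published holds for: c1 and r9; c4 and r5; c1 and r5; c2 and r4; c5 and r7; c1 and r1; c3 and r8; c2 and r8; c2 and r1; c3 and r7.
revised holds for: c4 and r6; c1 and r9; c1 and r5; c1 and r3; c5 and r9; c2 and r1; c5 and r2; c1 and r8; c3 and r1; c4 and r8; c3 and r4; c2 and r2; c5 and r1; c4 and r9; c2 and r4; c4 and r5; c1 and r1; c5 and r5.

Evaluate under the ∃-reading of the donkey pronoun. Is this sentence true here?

False

"it" takes "a recipe" as antecedent — a donkey pronoun bound across the clause boundary.
Weak reading: every chef c with some tested-recipe has at least one tested-recipe r such that published(c,r) ∧ revised(c,r).
Per chef: c1:✓  c2:✓  c3:✗  c4:✓  c5:✗
c3 has no witness among its tested-recipes.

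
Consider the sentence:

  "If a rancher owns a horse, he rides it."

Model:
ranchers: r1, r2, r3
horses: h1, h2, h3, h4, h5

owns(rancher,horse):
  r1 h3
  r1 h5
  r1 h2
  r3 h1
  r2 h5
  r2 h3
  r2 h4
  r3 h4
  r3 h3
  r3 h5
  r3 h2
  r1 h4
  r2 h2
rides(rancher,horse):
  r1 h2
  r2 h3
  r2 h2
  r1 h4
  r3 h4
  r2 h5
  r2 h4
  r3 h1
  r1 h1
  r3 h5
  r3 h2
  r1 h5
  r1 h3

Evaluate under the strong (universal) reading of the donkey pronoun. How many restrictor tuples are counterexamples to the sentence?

"it" takes "a horse" as antecedent — a donkey pronoun bound across the clause boundary.
Strong reading: for every (r,h) with owns(r,h), rides(r,h).
Restrictor pairs: (r1,h2) ✓  (r1,h3) ✓  (r1,h4) ✓  (r1,h5) ✓  (r2,h2) ✓  (r2,h3) ✓  (r2,h4) ✓  (r2,h5) ✓  (r3,h1) ✓  (r3,h2) ✓  (r3,h3) ✗  (r3,h4) ✓  (r3,h5) ✓
Counterexamples (restrictor pairs failing the scope): 1.

1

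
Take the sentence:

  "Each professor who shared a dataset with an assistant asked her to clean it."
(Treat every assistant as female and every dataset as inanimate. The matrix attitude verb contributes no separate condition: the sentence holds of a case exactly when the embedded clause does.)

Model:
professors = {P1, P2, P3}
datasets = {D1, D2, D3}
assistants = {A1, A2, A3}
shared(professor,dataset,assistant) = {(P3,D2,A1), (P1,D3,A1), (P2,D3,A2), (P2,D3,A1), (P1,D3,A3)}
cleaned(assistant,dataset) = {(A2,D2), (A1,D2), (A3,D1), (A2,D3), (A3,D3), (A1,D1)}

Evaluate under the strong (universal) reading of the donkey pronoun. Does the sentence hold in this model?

"her" takes "an assistant" as antecedent and "it" takes "a dataset"; both are donkey pronouns co-varying with the restrictor.
Strong reading: for every (p,d,a) with shared(p,d,a), cleaned(a,d).
Restrictor triples: (P1,D3,A1)→cleaned(A1,D3) ✗  (P1,D3,A3)→cleaned(A3,D3) ✓  (P2,D3,A1)→cleaned(A1,D3) ✗  (P2,D3,A2)→cleaned(A2,D3) ✓  (P3,D2,A1)→cleaned(A1,D2) ✓
Counterexample: (P1,D3,A1) — cleaned(A1,D3) does not hold.

False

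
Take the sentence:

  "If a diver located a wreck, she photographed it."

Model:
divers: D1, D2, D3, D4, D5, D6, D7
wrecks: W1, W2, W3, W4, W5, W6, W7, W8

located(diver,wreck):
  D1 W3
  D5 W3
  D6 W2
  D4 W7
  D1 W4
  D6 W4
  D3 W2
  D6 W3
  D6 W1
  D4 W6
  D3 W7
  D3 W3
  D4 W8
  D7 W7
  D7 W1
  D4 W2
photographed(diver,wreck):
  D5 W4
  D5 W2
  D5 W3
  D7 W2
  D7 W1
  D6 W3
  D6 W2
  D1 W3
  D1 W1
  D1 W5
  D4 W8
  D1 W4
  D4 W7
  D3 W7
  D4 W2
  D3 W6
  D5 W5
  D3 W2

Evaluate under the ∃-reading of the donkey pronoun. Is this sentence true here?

True

"it" takes "a wreck" as antecedent — a donkey pronoun bound across the clause boundary.
Weak reading: every diver d with some located-wreck has at least one located-wreck w such that photographed(d,w).
Per diver: D1:✓  D3:✓  D4:✓  D5:✓  D6:✓  D7:✓
Every diver in the restrictor has a witness.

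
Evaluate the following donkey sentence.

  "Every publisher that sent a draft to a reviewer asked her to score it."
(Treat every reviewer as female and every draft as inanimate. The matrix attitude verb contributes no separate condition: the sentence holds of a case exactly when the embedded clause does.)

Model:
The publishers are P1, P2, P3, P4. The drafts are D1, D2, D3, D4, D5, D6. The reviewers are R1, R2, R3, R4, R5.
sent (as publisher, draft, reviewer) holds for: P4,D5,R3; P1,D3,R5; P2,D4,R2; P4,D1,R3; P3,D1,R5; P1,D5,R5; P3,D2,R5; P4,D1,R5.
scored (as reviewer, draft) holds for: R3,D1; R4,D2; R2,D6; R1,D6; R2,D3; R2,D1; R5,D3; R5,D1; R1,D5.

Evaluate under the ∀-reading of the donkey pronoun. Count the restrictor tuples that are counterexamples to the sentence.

4

"her" takes "a reviewer" as antecedent and "it" takes "a draft"; both are donkey pronouns co-varying with the restrictor.
Strong reading: for every (p,d,r) with sent(p,d,r), scored(r,d).
Restrictor triples: (P1,D3,R5)→scored(R5,D3) ✓  (P1,D5,R5)→scored(R5,D5) ✗  (P2,D4,R2)→scored(R2,D4) ✗  (P3,D1,R5)→scored(R5,D1) ✓  (P3,D2,R5)→scored(R5,D2) ✗  (P4,D1,R3)→scored(R3,D1) ✓  (P4,D1,R5)→scored(R5,D1) ✓  (P4,D5,R3)→scored(R3,D5) ✗
Counterexamples (restrictor triples failing the scope): 4.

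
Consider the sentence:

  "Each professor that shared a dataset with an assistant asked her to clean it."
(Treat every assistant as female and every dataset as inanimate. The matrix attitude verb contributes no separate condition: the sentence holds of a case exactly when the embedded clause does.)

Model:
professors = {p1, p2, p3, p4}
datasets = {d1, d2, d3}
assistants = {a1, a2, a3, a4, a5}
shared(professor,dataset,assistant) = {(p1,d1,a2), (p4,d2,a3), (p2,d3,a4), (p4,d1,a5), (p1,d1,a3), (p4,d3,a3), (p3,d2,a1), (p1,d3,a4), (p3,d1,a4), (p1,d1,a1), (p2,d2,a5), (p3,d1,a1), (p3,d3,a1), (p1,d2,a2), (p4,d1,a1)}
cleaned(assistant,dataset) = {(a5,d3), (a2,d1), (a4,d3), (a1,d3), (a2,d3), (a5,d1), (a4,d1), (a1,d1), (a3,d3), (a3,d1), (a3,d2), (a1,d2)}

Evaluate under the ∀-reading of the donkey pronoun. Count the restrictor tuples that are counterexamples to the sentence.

"her" takes "an assistant" as antecedent and "it" takes "a dataset"; both are donkey pronouns co-varying with the restrictor.
Strong reading: for every (p,d,a) with shared(p,d,a), cleaned(a,d).
Restrictor triples: (p1,d1,a1)→cleaned(a1,d1) ✓  (p1,d1,a2)→cleaned(a2,d1) ✓  (p1,d1,a3)→cleaned(a3,d1) ✓  (p1,d2,a2)→cleaned(a2,d2) ✗  (p1,d3,a4)→cleaned(a4,d3) ✓  (p2,d2,a5)→cleaned(a5,d2) ✗  (p2,d3,a4)→cleaned(a4,d3) ✓  (p3,d1,a1)→cleaned(a1,d1) ✓  (p3,d1,a4)→cleaned(a4,d1) ✓  (p3,d2,a1)→cleaned(a1,d2) ✓  (p3,d3,a1)→cleaned(a1,d3) ✓  (p4,d1,a1)→cleaned(a1,d1) ✓  (p4,d1,a5)→cleaned(a5,d1) ✓  (p4,d2,a3)→cleaned(a3,d2) ✓  (p4,d3,a3)→cleaned(a3,d3) ✓
Counterexamples (restrictor triples failing the scope): 2.

2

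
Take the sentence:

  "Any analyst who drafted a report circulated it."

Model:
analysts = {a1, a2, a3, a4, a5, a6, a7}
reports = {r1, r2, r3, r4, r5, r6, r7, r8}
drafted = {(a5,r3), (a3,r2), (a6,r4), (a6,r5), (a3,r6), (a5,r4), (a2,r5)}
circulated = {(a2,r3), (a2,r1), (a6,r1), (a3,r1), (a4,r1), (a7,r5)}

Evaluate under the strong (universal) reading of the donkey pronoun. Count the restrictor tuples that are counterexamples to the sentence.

"it" takes "a report" as antecedent — a donkey pronoun bound across the clause boundary.
Strong reading: for every (a,r) with drafted(a,r), circulated(a,r).
Restrictor pairs: (a2,r5) ✗  (a3,r2) ✗  (a3,r6) ✗  (a5,r3) ✗  (a5,r4) ✗  (a6,r4) ✗  (a6,r5) ✗
Counterexamples (restrictor pairs failing the scope): 7.

7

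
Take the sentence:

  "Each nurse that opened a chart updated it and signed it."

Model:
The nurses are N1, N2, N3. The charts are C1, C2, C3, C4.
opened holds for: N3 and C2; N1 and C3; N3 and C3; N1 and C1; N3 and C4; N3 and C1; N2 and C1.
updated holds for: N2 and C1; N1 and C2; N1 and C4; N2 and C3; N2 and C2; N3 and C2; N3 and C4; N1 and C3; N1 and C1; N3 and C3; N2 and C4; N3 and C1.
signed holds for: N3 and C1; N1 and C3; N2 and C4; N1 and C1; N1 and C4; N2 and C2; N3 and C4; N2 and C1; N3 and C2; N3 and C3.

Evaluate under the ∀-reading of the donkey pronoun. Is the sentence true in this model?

"it" takes "a chart" as antecedent — a donkey pronoun bound across the clause boundary.
Strong reading: for every (n,c) with opened(n,c), updated(n,c) ∧ signed(n,c).
Restrictor pairs: (N1,C1) ✓  (N1,C3) ✓  (N2,C1) ✓  (N3,C1) ✓  (N3,C2) ✓  (N3,C3) ✓  (N3,C4) ✓
Every restrictor pair satisfies the scope.

True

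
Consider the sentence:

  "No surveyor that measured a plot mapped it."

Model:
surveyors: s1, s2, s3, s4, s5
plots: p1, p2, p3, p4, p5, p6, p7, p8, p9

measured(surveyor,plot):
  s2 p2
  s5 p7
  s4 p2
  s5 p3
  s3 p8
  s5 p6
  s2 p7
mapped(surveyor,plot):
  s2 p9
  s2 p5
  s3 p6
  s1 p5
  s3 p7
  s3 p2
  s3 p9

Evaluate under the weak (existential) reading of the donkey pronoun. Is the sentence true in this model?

"it" takes "a plot" as antecedent — a donkey pronoun bound across the clause boundary.
Truth condition: for no (s,p) with measured(s,p) does mapped(s,p) hold.
Restrictor pairs — does the scope hold? (s2,p2):fails  (s2,p7):fails  (s3,p8):fails  (s4,p2):fails  (s5,p3):fails  (s5,p6):fails  (s5,p7):fails
Scope holds for no restrictor pair, so the sentence is true.

True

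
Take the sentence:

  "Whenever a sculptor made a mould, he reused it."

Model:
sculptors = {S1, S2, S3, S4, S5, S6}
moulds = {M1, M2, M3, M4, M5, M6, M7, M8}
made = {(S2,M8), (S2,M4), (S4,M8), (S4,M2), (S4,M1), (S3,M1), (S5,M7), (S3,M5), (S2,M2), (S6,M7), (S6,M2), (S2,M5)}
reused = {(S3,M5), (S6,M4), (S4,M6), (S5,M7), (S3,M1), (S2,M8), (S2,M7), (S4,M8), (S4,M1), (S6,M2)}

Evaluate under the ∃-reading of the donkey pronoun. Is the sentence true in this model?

True

"it" takes "a mould" as antecedent — a donkey pronoun bound across the clause boundary.
Weak reading: every sculptor s with some made-mould has at least one made-mould m such that reused(s,m).
Per sculptor: S2:✓  S3:✓  S4:✓  S5:✓  S6:✓
Every sculptor in the restrictor has a witness.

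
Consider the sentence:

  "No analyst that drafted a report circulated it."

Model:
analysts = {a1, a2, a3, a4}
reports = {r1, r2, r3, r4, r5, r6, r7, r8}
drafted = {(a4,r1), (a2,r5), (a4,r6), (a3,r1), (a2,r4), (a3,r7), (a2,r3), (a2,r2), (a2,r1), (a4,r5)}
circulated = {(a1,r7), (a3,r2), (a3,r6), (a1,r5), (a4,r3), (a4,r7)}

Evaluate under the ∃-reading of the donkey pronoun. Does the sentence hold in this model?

"it" takes "a report" as antecedent — a donkey pronoun bound across the clause boundary.
Truth condition: for no (a,r) with drafted(a,r) does circulated(a,r) hold.
Restrictor pairs — does the scope hold? (a2,r1):fails  (a2,r2):fails  (a2,r3):fails  (a2,r4):fails  (a2,r5):fails  (a3,r1):fails  (a3,r7):fails  (a4,r1):fails  (a4,r5):fails  (a4,r6):fails
Scope holds for no restrictor pair, so the sentence is true.

True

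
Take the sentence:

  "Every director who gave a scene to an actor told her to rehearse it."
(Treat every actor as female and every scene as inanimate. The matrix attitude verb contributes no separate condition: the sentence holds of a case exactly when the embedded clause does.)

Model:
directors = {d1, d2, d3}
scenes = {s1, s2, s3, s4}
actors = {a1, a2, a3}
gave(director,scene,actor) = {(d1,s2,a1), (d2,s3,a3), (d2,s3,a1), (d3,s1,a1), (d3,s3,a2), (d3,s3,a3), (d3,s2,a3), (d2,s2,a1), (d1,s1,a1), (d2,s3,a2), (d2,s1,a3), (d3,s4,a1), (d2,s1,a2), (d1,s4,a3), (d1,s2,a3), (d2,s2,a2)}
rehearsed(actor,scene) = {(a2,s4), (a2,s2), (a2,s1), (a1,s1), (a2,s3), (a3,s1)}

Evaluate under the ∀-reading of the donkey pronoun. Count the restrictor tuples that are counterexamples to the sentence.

9

"her" takes "an actor" as antecedent and "it" takes "a scene"; both are donkey pronouns co-varying with the restrictor.
Strong reading: for every (d,s,a) with gave(d,s,a), rehearsed(a,s).
Restrictor triples: (d1,s1,a1)→rehearsed(a1,s1) ✓  (d1,s2,a1)→rehearsed(a1,s2) ✗  (d1,s2,a3)→rehearsed(a3,s2) ✗  (d1,s4,a3)→rehearsed(a3,s4) ✗  (d2,s1,a2)→rehearsed(a2,s1) ✓  (d2,s1,a3)→rehearsed(a3,s1) ✓  (d2,s2,a1)→rehearsed(a1,s2) ✗  (d2,s2,a2)→rehearsed(a2,s2) ✓  (d2,s3,a1)→rehearsed(a1,s3) ✗  (d2,s3,a2)→rehearsed(a2,s3) ✓  (d2,s3,a3)→rehearsed(a3,s3) ✗  (d3,s1,a1)→rehearsed(a1,s1) ✓  (d3,s2,a3)→rehearsed(a3,s2) ✗  (d3,s3,a2)→rehearsed(a2,s3) ✓  (d3,s3,a3)→rehearsed(a3,s3) ✗  (d3,s4,a1)→rehearsed(a1,s4) ✗
Counterexamples (restrictor triples failing the scope): 9.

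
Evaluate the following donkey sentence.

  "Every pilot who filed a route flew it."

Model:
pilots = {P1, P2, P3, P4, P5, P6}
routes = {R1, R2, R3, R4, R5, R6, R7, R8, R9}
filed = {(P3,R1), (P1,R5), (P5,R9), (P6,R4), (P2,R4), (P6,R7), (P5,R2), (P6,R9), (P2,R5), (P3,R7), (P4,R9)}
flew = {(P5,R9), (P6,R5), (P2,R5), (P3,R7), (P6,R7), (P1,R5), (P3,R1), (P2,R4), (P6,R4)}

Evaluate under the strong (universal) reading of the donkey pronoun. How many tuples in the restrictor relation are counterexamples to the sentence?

"it" takes "a route" as antecedent — a donkey pronoun bound across the clause boundary.
Strong reading: for every (p,r) with filed(p,r), flew(p,r).
Restrictor pairs: (P1,R5) ✓  (P2,R4) ✓  (P2,R5) ✓  (P3,R1) ✓  (P3,R7) ✓  (P4,R9) ✗  (P5,R2) ✗  (P5,R9) ✓  (P6,R4) ✓  (P6,R7) ✓  (P6,R9) ✗
Counterexamples (restrictor pairs failing the scope): 3.

3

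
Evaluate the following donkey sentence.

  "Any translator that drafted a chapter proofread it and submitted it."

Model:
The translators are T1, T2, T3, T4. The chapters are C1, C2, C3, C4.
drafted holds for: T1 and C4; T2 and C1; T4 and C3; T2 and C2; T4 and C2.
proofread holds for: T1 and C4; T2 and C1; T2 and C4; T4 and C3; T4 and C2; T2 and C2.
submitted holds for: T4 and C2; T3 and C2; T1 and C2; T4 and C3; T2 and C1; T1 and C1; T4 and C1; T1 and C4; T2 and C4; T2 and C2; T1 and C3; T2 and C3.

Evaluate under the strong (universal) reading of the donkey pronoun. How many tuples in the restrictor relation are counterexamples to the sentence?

0

"it" takes "a chapter" as antecedent — a donkey pronoun bound across the clause boundary.
Strong reading: for every (t,c) with drafted(t,c), proofread(t,c) ∧ submitted(t,c).
Restrictor pairs: (T1,C4) ✓  (T2,C1) ✓  (T2,C2) ✓  (T4,C2) ✓  (T4,C3) ✓
Counterexamples (restrictor pairs failing the scope): 0.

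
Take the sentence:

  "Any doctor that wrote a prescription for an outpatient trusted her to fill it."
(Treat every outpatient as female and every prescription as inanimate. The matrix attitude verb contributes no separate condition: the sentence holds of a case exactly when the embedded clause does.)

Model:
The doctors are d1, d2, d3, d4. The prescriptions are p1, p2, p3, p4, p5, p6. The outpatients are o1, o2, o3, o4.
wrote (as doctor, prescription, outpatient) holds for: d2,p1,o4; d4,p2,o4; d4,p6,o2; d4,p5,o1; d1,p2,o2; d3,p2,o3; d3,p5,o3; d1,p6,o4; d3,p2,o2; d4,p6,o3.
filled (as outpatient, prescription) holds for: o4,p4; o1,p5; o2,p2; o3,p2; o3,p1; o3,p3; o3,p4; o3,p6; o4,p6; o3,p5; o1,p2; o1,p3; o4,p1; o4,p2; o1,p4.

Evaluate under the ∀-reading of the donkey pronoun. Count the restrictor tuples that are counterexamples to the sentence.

"her" takes "an outpatient" as antecedent and "it" takes "a prescription"; both are donkey pronouns co-varying with the restrictor.
Strong reading: for every (d,p,o) with wrote(d,p,o), filled(o,p).
Restrictor triples: (d1,p2,o2)→filled(o2,p2) ✓  (d1,p6,o4)→filled(o4,p6) ✓  (d2,p1,o4)→filled(o4,p1) ✓  (d3,p2,o2)→filled(o2,p2) ✓  (d3,p2,o3)→filled(o3,p2) ✓  (d3,p5,o3)→filled(o3,p5) ✓  (d4,p2,o4)→filled(o4,p2) ✓  (d4,p5,o1)→filled(o1,p5) ✓  (d4,p6,o2)→filled(o2,p6) ✗  (d4,p6,o3)→filled(o3,p6) ✓
Counterexamples (restrictor triples failing the scope): 1.

1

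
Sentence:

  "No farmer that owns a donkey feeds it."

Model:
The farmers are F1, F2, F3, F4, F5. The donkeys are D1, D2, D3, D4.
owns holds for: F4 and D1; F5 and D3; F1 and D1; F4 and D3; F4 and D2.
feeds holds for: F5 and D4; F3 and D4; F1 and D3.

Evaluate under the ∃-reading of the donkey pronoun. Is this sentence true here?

"it" takes "a donkey" as antecedent — a donkey pronoun bound across the clause boundary.
Truth condition: for no (f,d) with owns(f,d) does feeds(f,d) hold.
Restrictor pairs — does the scope hold? (F1,D1):fails  (F4,D1):fails  (F4,D2):fails  (F4,D3):fails  (F5,D3):fails
Scope holds for no restrictor pair, so the sentence is true.

True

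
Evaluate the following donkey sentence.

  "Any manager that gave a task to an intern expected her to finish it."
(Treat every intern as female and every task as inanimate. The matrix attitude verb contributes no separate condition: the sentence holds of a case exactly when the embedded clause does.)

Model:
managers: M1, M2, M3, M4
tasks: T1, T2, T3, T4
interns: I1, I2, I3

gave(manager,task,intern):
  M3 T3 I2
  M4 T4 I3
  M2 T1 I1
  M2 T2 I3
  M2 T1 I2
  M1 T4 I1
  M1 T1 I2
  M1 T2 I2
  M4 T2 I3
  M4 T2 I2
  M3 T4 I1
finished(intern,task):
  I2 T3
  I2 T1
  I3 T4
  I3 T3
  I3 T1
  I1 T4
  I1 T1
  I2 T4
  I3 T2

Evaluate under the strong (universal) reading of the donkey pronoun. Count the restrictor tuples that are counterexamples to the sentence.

2

"her" takes "an intern" as antecedent and "it" takes "a task"; both are donkey pronouns co-varying with the restrictor.
Strong reading: for every (m,t,i) with gave(m,t,i), finished(i,t).
Restrictor triples: (M1,T1,I2)→finished(I2,T1) ✓  (M1,T2,I2)→finished(I2,T2) ✗  (M1,T4,I1)→finished(I1,T4) ✓  (M2,T1,I1)→finished(I1,T1) ✓  (M2,T1,I2)→finished(I2,T1) ✓  (M2,T2,I3)→finished(I3,T2) ✓  (M3,T3,I2)→finished(I2,T3) ✓  (M3,T4,I1)→finished(I1,T4) ✓  (M4,T2,I2)→finished(I2,T2) ✗  (M4,T2,I3)→finished(I3,T2) ✓  (M4,T4,I3)→finished(I3,T4) ✓
Counterexamples (restrictor triples failing the scope): 2.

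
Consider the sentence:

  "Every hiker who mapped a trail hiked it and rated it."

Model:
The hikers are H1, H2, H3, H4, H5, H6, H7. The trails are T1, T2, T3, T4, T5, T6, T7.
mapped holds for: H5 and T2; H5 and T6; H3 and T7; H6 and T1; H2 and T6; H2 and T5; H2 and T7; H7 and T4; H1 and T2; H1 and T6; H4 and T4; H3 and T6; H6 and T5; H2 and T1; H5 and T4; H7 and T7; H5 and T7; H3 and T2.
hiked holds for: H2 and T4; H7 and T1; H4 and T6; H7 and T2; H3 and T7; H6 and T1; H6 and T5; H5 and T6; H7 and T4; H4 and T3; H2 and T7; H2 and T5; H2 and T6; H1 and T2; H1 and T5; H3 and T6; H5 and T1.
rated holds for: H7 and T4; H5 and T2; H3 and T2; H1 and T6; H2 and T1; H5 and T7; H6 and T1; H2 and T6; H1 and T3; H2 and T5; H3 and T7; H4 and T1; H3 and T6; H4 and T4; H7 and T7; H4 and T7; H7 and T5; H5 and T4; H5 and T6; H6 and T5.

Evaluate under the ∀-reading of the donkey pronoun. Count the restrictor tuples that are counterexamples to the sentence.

"it" takes "a trail" as antecedent — a donkey pronoun bound across the clause boundary.
Strong reading: for every (h,t) with mapped(h,t), hiked(h,t) ∧ rated(h,t).
Restrictor pairs: (H1,T2) ✗  (H1,T6) ✗  (H2,T1) ✗  (H2,T5) ✓  (H2,T6) ✓  (H2,T7) ✗  (H3,T2) ✗  (H3,T6) ✓  (H3,T7) ✓  (H4,T4) ✗  (H5,T2) ✗  (H5,T4) ✗  (H5,T6) ✓  (H5,T7) ✗  (H6,T1) ✓  (H6,T5) ✓  (H7,T4) ✓  (H7,T7) ✗
Counterexamples (restrictor pairs failing the scope): 10.

10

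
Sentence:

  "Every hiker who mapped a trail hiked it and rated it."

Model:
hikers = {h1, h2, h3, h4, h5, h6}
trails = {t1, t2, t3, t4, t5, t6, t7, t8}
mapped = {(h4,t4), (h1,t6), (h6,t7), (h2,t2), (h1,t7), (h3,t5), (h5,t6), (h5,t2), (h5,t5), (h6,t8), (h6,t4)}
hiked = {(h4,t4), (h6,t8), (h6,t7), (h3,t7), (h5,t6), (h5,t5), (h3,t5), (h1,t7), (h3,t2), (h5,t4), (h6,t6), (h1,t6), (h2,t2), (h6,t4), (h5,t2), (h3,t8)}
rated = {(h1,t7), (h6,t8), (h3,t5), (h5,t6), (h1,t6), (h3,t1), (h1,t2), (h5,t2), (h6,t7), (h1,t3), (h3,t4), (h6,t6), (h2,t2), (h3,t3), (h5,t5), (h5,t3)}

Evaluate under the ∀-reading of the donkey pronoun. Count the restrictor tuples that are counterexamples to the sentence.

"it" takes "a trail" as antecedent — a donkey pronoun bound across the clause boundary.
Strong reading: for every (h,t) with mapped(h,t), hiked(h,t) ∧ rated(h,t).
Restrictor pairs: (h1,t6) ✓  (h1,t7) ✓  (h2,t2) ✓  (h3,t5) ✓  (h4,t4) ✗  (h5,t2) ✓  (h5,t5) ✓  (h5,t6) ✓  (h6,t4) ✗  (h6,t7) ✓  (h6,t8) ✓
Counterexamples (restrictor pairs failing the scope): 2.

2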